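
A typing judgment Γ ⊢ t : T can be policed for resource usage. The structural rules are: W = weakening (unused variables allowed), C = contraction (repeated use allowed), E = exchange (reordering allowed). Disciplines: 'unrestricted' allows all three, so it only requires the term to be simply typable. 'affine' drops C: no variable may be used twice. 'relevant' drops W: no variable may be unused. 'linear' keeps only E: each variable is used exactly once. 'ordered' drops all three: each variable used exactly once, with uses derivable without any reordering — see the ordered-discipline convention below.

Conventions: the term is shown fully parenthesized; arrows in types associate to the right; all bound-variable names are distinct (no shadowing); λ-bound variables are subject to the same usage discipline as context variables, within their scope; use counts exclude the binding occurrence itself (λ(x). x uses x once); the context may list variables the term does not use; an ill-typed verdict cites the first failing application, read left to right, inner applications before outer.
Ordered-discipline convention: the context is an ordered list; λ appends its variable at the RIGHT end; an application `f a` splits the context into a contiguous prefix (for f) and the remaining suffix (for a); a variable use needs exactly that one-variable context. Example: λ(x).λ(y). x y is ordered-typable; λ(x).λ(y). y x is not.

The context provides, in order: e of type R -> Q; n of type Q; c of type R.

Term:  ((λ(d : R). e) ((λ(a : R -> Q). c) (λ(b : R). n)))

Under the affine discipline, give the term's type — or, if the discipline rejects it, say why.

term : R -> Q
counts: e=1, n=1, c=1, d [bound]=0, a [bound]=0, b [bound]=0
left-to-right use order: e, c, n
typing: well-typed at R -> Q
across the five disciplines: ordered ✗, linear ✗, affine ✓, relevant ✗, unrestricted ✓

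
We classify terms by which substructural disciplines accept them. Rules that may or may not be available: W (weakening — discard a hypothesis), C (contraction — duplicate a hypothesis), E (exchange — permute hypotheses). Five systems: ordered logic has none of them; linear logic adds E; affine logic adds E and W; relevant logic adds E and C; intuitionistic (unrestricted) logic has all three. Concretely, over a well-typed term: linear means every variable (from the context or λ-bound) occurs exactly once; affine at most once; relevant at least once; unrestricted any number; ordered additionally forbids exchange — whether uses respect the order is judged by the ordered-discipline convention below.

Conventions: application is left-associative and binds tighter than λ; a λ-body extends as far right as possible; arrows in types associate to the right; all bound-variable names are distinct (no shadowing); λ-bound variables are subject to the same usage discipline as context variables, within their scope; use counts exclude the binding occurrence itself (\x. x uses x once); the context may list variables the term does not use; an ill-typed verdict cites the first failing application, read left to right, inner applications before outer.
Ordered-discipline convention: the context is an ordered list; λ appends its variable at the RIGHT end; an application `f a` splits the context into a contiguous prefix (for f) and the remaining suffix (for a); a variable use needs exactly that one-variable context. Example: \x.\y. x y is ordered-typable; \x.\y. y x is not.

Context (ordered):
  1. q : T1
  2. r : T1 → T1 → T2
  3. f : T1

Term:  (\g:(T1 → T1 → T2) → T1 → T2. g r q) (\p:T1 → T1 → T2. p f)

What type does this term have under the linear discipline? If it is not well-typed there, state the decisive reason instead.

term : T2
usage: q ×1; r ×1; f ×1; g (bound) ×1; p (bound) ×1
use order (left to right): g, r, q, p, f
typing: well-typed — term : T2
all disciplines: ordered ✗; linear ✓; affine ✓; relevant ✓; unrestricted ✓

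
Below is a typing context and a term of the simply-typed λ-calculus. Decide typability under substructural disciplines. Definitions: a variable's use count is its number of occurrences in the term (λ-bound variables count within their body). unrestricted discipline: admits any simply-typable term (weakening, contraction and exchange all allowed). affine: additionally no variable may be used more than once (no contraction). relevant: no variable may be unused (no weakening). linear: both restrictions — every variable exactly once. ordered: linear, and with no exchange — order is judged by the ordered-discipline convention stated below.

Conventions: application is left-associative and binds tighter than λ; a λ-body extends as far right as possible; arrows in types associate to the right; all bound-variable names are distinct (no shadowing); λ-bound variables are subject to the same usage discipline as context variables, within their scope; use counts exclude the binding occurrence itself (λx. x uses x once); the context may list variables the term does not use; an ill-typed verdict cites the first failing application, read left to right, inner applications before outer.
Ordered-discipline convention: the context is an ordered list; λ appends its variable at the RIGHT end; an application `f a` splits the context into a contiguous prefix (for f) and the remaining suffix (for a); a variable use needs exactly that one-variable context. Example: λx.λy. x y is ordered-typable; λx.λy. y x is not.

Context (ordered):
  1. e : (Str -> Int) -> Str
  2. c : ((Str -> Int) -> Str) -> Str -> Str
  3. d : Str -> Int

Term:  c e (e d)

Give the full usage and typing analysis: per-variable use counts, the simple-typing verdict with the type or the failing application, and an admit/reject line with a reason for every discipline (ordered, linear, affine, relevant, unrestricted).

usage: e: 2; c: 1; d: 1
left-to-right use order: c, e, e, d
typing: ✓ — Str
ordered: ✗ — needs contraction — e ×2
linear: ✗ — needs contraction — e ×2
affine: ✗ — needs contraction — e ×2
relevant: ✓ — none of e, c, d goes unused
unrestricted: ✓ — typability at Str is all that's needed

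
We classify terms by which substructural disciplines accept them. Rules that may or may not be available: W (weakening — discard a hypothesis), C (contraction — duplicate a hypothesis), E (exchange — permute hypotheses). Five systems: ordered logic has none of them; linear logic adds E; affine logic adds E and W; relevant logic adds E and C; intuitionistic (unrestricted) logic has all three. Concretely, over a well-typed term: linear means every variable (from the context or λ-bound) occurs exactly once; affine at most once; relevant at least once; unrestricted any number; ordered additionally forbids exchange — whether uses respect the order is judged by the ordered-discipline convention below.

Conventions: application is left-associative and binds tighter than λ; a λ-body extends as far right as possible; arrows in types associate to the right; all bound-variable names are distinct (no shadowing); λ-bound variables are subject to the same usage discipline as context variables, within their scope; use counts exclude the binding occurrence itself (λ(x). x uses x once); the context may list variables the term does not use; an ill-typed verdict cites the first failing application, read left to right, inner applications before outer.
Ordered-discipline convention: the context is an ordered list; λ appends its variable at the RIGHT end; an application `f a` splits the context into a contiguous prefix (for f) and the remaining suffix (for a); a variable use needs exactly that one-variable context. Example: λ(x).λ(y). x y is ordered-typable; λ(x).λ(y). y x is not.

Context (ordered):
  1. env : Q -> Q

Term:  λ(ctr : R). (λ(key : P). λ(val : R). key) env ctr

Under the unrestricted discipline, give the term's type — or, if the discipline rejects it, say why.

not well-typed under unrestricted — fails simple typing
variable uses: env=1, ctr [bound]=1, key [bound]=1, val [bound]=0
left-to-right use order: key, env, ctr
typing: ill-typed: an application expects P but receives Q -> Q
all disciplines: ordered ✗; linear ✗; affine ✗; relevant ✗; unrestricted ✗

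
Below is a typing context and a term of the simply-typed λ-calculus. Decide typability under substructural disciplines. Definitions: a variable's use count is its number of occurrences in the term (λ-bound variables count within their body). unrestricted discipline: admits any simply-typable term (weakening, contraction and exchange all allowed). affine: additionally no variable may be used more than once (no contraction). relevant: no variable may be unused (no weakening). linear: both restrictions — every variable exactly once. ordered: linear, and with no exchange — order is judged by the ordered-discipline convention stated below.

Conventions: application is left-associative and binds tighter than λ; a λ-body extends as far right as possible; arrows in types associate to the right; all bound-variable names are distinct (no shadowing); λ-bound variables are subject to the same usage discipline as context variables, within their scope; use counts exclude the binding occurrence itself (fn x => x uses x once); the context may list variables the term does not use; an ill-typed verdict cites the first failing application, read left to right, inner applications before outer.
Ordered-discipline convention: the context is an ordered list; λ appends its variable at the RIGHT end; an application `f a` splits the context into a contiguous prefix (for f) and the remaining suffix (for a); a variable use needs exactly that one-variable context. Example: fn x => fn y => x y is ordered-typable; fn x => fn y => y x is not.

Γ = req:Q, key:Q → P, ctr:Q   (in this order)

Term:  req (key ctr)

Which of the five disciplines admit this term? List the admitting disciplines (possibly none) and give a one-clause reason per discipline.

accepted by: none
use counts: req=1; key=1; ctr=1
order of uses: req, key, ctr
typing: ill-typed: applying a non-function (Q)
ordered: ✗, fails simple typing
linear: ✗, a type mismatch blocks all five
affine: ✗, the type mismatch rejects it
relevant: ✗, not simply typable
unrestricted: ✗, fails simple typing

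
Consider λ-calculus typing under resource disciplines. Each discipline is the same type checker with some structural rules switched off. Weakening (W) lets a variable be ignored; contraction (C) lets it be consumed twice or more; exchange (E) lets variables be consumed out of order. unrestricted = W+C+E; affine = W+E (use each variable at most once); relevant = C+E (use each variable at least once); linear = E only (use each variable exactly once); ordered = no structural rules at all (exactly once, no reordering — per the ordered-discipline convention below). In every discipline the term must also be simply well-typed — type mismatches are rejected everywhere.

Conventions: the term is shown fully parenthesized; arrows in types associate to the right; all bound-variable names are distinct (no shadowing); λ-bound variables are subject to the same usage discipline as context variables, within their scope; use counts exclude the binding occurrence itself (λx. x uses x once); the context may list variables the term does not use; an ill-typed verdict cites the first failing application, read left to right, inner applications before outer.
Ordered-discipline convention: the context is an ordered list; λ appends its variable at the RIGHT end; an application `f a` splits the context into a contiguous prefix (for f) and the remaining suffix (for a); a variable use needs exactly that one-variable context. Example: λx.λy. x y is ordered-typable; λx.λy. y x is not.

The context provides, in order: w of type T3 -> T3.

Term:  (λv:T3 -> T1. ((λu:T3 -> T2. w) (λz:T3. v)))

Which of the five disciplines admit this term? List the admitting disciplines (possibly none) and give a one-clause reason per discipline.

admitted in: none
variable uses: w ×1, v [bound] ×1, u [bound] ×0, z [bound] ×0
uses in reading order: w, v
typing: ill-typed: an argument T3 -> T3 -> T1 mismatches the expected T3 -> T2
ordered: ✗ — a type mismatch blocks all five
linear: ✗ — the type mismatch rejects it
affine: ✗ — not simply typable
relevant: ✗ — fails simple typing
unrestricted: ✗ — a type mismatch blocks all five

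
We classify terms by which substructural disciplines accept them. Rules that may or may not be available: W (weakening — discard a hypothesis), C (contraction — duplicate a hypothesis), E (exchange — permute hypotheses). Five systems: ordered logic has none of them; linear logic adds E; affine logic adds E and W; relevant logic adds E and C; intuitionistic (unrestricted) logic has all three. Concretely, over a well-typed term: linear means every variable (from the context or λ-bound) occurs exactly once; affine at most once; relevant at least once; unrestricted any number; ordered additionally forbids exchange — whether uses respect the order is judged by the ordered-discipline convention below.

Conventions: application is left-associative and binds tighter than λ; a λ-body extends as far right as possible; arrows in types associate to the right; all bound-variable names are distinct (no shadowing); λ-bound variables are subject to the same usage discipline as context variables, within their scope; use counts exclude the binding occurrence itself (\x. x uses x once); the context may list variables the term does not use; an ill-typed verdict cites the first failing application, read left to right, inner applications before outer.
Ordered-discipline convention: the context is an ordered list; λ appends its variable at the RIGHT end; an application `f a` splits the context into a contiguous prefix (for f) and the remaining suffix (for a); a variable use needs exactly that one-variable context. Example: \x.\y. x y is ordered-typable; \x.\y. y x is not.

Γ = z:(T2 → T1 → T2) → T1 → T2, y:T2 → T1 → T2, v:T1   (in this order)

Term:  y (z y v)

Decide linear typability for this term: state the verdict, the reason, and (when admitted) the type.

no — uses contraction: y ×2
variable uses: z: 1, y: 2, v: 1
left-to-right use order: y, z, y, v
typing: the term checks, with type T1 → T2
per-discipline verdicts: ordered ✗, linear ✗, affine ✗, relevant ✓, unrestricted ✓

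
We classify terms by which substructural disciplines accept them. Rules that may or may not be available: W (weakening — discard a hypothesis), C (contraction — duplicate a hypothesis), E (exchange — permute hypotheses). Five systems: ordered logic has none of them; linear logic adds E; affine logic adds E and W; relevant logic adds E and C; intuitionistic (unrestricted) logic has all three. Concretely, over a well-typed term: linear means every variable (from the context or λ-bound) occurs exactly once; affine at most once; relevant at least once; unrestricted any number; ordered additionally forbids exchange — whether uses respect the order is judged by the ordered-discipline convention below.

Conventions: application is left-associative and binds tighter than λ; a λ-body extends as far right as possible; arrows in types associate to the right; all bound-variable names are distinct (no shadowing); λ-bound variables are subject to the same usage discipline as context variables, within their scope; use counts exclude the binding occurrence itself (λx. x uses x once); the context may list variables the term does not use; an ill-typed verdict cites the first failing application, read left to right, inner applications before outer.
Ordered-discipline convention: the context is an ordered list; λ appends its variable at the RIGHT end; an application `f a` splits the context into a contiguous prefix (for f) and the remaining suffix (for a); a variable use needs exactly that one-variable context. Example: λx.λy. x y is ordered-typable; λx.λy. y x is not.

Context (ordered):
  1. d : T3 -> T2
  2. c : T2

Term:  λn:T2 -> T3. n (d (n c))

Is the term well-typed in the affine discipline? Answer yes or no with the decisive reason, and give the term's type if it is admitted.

no — repeated use of n ×2
variable uses: d: 1, c: 1, n (λ-bound): 2
uses in reading order: n, d, n, c
typing: well-typed at (T2 -> T3) -> T3
across the five disciplines: ordered ✗ · linear ✗ · affine ✗ · relevant ✓ · unrestricted ✓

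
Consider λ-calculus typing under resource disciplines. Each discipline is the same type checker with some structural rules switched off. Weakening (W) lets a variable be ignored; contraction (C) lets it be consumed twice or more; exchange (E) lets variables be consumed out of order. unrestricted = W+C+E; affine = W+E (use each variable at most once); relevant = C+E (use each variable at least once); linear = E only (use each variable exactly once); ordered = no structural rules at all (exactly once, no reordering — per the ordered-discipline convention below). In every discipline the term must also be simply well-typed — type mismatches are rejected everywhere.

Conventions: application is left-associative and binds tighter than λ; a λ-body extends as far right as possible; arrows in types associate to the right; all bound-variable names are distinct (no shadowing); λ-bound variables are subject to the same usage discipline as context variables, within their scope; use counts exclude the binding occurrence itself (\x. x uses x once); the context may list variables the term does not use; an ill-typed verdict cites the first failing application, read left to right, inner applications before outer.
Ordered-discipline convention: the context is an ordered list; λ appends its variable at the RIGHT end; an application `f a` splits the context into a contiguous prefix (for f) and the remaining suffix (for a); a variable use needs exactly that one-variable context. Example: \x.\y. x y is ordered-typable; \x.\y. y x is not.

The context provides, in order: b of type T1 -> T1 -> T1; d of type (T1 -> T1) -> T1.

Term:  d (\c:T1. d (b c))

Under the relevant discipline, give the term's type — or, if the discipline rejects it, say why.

term : T1
variable uses: b=1; d=2; c (bound)=1
left-to-right use order: d, d, b, c
typing: well-typed — term : T1
across the five disciplines: ordered ✗ | linear ✗ | affine ✗ | relevant ✓ | unrestricted ✓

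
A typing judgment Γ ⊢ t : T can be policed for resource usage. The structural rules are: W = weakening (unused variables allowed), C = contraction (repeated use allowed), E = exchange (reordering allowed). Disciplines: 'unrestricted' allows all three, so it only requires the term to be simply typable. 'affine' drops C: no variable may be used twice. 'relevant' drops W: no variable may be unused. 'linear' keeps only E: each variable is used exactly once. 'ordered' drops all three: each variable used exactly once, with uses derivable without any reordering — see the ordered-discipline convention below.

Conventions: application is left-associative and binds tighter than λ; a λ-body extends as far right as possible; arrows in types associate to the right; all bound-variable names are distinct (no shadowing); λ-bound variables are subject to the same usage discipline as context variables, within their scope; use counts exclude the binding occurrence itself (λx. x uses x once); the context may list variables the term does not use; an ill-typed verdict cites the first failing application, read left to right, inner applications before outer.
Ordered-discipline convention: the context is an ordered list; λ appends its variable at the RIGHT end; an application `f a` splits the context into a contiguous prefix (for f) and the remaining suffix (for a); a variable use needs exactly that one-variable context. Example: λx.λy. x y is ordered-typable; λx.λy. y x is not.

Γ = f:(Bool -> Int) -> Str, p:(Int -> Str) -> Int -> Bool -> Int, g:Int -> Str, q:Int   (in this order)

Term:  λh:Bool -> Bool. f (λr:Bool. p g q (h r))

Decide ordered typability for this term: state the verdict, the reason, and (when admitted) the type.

yes — f, p, g, q, h, r: once each, no exchange needed; term : (Bool -> Bool) -> Str
counts: f: 1×, p: 1×, g: 1×, q: 1×, h (λ-bound): 1×, r (λ-bound): 1×
left-to-right use order: f, p, g, q, h, r
typing: well-typed at (Bool -> Bool) -> Str
per-discipline verdicts: ordered ✓; linear ✓; affine ✓; relevant ✓; unrestricted ✓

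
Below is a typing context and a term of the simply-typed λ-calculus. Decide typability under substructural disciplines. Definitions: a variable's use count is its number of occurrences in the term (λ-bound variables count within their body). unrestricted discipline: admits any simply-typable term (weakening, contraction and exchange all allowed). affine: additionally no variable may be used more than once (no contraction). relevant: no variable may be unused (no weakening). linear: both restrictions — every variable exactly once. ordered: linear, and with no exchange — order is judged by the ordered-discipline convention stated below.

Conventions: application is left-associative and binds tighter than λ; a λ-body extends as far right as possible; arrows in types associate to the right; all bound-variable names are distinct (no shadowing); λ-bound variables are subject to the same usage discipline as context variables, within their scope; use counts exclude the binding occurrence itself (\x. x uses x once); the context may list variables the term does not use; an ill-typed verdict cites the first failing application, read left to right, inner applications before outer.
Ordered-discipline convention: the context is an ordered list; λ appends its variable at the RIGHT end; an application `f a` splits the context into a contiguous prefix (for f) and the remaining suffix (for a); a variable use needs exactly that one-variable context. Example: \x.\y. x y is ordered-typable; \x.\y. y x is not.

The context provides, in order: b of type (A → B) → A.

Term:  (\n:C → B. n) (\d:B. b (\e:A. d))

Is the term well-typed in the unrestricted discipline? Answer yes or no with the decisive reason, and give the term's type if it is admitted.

no — not simply typable
variable uses: b: 1; n [bound]: 1; d [bound]: 1; e [bound]: 0
left-to-right use order: n, b, d
typing: ill-typed: a function awaiting C → B gets B → A
across the five disciplines: ordered ✗, linear ✗, affine ✗, relevant ✗, unrestricted ✗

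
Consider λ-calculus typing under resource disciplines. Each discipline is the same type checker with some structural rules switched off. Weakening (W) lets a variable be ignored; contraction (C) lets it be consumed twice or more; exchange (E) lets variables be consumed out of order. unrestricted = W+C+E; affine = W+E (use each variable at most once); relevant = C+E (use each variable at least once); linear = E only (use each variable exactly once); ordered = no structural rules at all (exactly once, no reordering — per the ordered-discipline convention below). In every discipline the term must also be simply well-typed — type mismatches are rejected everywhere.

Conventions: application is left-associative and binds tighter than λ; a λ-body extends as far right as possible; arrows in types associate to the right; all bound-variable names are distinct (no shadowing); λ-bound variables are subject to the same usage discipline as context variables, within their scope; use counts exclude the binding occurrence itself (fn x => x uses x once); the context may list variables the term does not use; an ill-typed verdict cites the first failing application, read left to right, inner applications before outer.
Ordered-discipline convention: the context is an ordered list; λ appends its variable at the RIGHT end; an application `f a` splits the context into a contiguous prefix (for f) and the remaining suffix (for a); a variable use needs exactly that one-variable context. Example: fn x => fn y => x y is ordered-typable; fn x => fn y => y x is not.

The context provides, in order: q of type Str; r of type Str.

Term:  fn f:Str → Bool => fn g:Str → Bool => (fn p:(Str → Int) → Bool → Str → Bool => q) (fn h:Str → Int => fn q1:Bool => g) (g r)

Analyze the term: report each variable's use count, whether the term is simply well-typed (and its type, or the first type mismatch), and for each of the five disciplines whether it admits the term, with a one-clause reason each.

use counts: q ×1; r ×1; f (λ-bound) ×0; g (λ-bound) ×2; p (λ-bound) ×0; h (λ-bound) ×0; q1 (λ-bound) ×0
uses in reading order: q, g, g, r
typing: ill-typed: can't apply a value of type Str
ordered: ✗ — not simply typable
linear: ✗ — fails simple typing
affine: ✗ — a type mismatch blocks all five
relevant: ✗ — the type mismatch rejects it
unrestricted: ✗ — not simply typable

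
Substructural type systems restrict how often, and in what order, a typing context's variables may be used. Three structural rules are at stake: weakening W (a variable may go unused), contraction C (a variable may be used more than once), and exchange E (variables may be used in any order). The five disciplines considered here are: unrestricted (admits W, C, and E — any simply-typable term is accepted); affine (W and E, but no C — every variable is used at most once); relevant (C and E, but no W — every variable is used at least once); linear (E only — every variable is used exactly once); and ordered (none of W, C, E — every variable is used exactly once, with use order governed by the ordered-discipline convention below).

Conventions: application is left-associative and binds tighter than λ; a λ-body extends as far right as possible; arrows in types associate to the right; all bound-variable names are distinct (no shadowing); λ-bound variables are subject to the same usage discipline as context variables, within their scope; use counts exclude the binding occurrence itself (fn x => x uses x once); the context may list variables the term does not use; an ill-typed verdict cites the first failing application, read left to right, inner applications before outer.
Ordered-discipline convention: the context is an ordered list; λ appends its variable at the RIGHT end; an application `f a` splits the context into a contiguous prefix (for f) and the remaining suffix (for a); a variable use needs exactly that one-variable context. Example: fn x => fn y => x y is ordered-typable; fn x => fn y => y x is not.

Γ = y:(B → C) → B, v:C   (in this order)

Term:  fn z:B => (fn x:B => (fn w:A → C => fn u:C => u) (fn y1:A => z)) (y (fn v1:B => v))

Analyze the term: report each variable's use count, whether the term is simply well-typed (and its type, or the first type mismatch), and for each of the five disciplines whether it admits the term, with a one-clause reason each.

counts: y ×1; v ×1; z [bound] ×1; x [bound] ×0; w [bound] ×0; u [bound] ×1; y1 [bound] ×0; v1 [bound] ×0
order of uses: u, z, y, v
typing: ill-typed: an argument A → B mismatches the expected A → C
ordered: ✗ — a type mismatch blocks all five
linear: ✗ — the type mismatch rejects it
affine: ✗ — not simply typable
relevant: ✗ — fails simple typing
unrestricted: ✗ — a type mismatch blocks all five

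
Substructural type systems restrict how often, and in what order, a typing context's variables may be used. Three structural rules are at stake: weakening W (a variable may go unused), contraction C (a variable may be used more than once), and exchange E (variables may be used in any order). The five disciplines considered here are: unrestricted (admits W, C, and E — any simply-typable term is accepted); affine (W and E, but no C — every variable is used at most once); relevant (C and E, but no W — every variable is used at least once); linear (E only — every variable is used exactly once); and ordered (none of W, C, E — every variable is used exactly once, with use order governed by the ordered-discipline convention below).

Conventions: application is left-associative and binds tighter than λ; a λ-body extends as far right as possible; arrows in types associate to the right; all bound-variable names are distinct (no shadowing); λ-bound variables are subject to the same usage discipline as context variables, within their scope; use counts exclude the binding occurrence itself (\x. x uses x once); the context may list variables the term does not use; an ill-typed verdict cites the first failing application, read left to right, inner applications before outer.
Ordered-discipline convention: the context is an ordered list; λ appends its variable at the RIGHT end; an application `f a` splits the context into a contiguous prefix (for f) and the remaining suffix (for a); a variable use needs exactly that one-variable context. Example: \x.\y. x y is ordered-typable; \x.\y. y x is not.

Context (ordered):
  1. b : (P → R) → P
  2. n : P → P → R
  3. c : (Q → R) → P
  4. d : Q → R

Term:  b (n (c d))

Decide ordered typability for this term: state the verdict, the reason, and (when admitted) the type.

yes — b, n, c, d once each; derivable with no W/C/E; term : P
counts: b: 1×; n: 1×; c: 1×; d: 1×
left-to-right use order: b, n, c, d
typing: well-typed — term : P
all disciplines: ordered ✓ · linear ✓ · affine ✓ · relevant ✓ · unrestricted ✓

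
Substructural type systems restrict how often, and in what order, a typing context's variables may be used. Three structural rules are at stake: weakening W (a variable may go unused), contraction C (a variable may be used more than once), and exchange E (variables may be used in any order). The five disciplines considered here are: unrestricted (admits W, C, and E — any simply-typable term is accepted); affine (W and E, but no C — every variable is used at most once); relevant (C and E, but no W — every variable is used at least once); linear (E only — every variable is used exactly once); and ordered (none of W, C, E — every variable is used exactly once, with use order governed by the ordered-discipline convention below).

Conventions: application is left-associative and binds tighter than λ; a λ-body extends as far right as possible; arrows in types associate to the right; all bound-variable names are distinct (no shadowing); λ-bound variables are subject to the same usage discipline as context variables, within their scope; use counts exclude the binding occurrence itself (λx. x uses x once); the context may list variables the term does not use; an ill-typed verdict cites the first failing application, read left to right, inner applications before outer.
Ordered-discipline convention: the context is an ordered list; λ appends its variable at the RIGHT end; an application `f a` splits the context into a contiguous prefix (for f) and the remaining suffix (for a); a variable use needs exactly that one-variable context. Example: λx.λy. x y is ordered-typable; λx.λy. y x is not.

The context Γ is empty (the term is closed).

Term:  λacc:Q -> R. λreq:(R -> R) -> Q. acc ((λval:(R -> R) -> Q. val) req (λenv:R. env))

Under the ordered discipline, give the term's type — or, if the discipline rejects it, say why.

term : (Q -> R) -> ((R -> R) -> Q) -> R
usage: acc (λ-bound) ×1, req (λ-bound) ×1, val (λ-bound) ×1, env (λ-bound) ×1
use order (left to right): acc, val, req, env
typing: well-typed at (Q -> R) -> ((R -> R) -> Q) -> R
all disciplines: ordered ✓ · linear ✓ · affine ✓ · relevant ✓ · unrestricted ✓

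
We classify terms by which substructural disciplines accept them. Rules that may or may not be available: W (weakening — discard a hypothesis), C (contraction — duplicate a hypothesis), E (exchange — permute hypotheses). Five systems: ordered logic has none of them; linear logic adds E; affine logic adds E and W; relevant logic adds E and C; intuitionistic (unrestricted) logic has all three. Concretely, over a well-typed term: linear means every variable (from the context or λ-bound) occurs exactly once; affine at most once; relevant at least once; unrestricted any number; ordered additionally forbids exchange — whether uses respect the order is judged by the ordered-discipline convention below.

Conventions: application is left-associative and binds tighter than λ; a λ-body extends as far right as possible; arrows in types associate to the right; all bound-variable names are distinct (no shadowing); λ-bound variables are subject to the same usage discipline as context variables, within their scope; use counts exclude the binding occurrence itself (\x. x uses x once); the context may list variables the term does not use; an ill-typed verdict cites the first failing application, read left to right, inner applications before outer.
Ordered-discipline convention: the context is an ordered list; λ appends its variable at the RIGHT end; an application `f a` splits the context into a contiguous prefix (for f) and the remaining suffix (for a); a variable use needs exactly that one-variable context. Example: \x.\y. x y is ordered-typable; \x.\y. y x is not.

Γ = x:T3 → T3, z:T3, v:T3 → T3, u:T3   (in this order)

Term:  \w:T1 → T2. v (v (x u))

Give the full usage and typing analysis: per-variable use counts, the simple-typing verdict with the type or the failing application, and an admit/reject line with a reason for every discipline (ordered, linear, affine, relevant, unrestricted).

use counts: x ×1, z ×0, v ×2, u ×1, w [bound] ×0
use order (left to right): v, v, x, u
typing: ✓ — (T1 → T2) → T3
ordered: ✗, needs contraction — v ×2; z, w left unused
linear: ✗, needs contraction — v ×2; z, w left unused
affine: ✗, needs contraction — v ×2
relevant: ✗, z, w left unused
unrestricted: ✓, simply typable at (T1 → T2) → T3; W, C, E all held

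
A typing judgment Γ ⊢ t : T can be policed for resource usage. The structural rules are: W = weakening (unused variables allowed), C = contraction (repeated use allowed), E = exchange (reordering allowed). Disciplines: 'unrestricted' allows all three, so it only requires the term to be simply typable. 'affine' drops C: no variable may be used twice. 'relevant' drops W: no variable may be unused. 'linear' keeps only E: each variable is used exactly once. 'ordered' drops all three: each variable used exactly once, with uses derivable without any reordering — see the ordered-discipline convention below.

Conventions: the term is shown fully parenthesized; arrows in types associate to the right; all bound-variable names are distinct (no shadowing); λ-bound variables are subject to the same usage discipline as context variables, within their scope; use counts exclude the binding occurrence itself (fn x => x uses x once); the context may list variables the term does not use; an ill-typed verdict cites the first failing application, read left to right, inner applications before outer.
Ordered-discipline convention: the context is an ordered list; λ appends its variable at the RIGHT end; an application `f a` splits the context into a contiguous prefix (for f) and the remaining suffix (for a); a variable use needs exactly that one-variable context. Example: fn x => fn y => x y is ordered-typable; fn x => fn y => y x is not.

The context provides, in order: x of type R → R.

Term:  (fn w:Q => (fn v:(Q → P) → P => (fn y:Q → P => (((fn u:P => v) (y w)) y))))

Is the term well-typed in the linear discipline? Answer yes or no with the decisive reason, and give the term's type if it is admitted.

no — needs contraction — y ×2; x, u never used (weakening)
variable uses: x ×0; w (λ-bound) ×1; v (λ-bound) ×1; y (λ-bound) ×2; u (λ-bound) ×0
uses in reading order: v, y, w, y
typing: well-typed at Q → ((Q → P) → P) → (Q → P) → P
all disciplines: ordered ✗, linear ✗, affine ✗, relevant ✗, unrestricted ✓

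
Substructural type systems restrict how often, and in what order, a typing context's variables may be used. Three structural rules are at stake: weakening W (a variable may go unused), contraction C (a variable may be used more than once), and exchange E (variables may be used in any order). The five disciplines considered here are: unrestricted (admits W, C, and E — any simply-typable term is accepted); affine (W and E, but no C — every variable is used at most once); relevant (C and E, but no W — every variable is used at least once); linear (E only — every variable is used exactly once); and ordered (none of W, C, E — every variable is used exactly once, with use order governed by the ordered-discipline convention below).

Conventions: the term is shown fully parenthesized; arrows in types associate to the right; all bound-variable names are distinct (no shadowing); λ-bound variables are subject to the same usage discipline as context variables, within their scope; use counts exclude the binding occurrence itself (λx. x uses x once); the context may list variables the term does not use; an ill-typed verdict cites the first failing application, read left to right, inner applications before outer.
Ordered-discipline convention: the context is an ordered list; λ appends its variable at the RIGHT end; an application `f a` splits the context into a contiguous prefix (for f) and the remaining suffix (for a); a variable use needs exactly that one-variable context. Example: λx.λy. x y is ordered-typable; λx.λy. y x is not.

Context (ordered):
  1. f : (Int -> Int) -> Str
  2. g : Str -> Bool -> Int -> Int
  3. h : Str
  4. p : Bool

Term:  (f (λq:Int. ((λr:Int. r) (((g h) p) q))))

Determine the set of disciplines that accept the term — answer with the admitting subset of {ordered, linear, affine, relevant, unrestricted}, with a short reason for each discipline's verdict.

accepted by: ordered, linear, affine, relevant, unrestricted
use counts: f=1; g=1; h=1; p=1; q [bound]=1; r [bound]=1
use order (left to right): f, r, g, h, p, q
typing: well-typed at Str
ordered: ✓, one use each (f, g, h, p, q, r); ordered split holds
linear: ✓, single use per variable (f, g, h, p, q, r)
affine: ✓, none of f, g, h, p, q, r used more than once
relevant: ✓, f, g, h, p, q, r: all used, weakening unneeded
unrestricted: ✓, typability at Str is all that's needed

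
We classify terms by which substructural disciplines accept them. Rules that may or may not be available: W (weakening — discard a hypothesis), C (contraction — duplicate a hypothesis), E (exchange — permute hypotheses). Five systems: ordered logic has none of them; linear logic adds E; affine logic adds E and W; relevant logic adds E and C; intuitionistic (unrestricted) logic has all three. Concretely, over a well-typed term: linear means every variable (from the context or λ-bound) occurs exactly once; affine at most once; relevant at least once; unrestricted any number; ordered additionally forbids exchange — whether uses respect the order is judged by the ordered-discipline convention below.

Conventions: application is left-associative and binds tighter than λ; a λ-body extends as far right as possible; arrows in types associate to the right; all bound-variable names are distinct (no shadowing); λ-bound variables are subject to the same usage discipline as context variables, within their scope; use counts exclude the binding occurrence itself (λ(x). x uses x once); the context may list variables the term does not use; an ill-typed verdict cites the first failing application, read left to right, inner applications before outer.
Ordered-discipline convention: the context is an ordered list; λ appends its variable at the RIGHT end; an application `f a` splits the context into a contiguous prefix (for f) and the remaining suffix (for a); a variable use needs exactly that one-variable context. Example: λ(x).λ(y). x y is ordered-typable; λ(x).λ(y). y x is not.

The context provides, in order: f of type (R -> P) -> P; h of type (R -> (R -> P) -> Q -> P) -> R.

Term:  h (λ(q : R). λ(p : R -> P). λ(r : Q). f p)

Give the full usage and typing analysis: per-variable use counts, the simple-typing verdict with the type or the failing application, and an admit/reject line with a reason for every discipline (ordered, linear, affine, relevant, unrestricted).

variable uses: f: 1×; h: 1×; q (λ-bound): 0×; p (λ-bound): 1×; r (λ-bound): 0×
order of uses: h, f, p
typing: well-typed — term : R
ordered: ✗ — q, r never used (weakening)
linear: ✗ — q, r never used (weakening)
affine: ✓ — none of f, h, q, p, r used more than once
relevant: ✗ — q, r never used (weakening)
unrestricted: ✓ — simply typable at R; W, C, E all held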